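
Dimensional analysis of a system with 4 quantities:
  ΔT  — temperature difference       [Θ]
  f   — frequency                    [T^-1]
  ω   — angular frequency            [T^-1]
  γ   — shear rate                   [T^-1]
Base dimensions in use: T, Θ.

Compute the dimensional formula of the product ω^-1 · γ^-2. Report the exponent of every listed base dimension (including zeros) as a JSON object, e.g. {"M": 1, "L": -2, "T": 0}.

Exponent matrix [T,Θ] × [ΔT,f,ω,γ]:
  T: [ 0 -1 -1 -1]
  Θ: [ 1  0  0  0]
  [T]: (-1)·-1+(-2)·-1 = 3
  [Θ]: (-1)·0+(-2)·0 = 0
⇒ T^3

{"T": 3, "Θ": 0}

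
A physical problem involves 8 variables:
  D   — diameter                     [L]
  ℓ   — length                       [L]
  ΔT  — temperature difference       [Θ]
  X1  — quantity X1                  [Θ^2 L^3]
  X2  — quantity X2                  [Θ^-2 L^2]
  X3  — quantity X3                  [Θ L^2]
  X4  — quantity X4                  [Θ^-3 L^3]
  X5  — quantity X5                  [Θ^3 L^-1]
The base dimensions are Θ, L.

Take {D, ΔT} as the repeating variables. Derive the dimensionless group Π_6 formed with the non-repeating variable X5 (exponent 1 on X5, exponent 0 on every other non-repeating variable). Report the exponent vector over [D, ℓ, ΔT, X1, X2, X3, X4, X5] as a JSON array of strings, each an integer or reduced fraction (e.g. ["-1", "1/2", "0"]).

["1", "0", "-3", "0", "0", "0", "0", "1"]

Exponent matrix [Θ,L] × [D,ℓ,ΔT,X1,X2,X3,X4,X5]:
  Θ: [ 0  0  1  2 -2  1 -3  3]
  L: [ 1  1  0  3  2  2  3 -1]
Echelon form has 2 nonzero rows (pivots: D,ΔT)
Pivot set = {D,ΔT}, free = {ℓ,X1,X2,X3,X4,X5}
RREF:
  r0: [   1    1    0    3    2    2    3   -1]
  r1: [   0    0    1    2   -2    1   -3    3]
Fix exponent of X5 at 1, ℓ at 0, X1 at 0, X2 at 0, X3 at 0, X4 at 0; solve each RREF row for its pivot's exponent:
  r0: exp(D) + (-1)·1 = 0 ⇒ exp(D) = 1
  r1: exp(ΔT) + (3)·1 = 0 ⇒ exp(ΔT) = -3
Π_6 = D · ΔT^-3 · X5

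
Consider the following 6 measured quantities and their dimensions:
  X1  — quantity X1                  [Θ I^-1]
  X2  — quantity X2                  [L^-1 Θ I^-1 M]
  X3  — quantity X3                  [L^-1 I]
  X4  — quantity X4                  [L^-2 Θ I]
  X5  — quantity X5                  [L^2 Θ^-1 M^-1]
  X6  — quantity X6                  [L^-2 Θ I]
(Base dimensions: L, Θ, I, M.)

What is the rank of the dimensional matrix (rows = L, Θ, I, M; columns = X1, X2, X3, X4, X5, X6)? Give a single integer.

Exponent matrix [L,Θ,I,M] × [X1,X2,X3,X4,X5,X6]:
  L: [ 0 -1 -1 -2  2 -2]
  Θ: [ 1  1  0  1 -1  1]
  I: [-1 -1  1  1  0  1]
  M: [ 0  1  0  0 -1  0]
Row reduction gives pivot columns X1,X2,X3; rank = 3

3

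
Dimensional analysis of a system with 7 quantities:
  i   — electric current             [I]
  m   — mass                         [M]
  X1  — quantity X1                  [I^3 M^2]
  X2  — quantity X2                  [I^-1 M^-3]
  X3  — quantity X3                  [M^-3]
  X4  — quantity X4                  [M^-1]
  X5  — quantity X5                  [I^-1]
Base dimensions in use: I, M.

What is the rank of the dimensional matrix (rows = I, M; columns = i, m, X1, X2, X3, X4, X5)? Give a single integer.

2

Exponent matrix [I,M] × [i,m,X1,X2,X3,X4,X5]:
  I: [ 1  0  3 -1  0  0 -1]
  M: [ 0  1  2 -3 -3 -1  0]
Row reduction gives pivot columns i,m; rank = 2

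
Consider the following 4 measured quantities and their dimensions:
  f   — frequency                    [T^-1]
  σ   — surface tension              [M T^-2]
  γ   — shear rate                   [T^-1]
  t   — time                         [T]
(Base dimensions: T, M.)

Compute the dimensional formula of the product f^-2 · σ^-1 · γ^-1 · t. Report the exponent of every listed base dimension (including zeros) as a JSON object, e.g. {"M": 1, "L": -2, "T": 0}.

{"T": 6, "M": -1}

Dimensional matrix (T×M by f×σ×γ×t):
  T: [-1 -2 -1  1]
  M: [ 0  1  0  0]
  [T]: (-2)·-1+(-1)·-2+(-1)·-1+(1)·1 = 6
  [M]: (-2)·0+(-1)·1+(-1)·0+(1)·0 = -1
⇒ T^6 M^-1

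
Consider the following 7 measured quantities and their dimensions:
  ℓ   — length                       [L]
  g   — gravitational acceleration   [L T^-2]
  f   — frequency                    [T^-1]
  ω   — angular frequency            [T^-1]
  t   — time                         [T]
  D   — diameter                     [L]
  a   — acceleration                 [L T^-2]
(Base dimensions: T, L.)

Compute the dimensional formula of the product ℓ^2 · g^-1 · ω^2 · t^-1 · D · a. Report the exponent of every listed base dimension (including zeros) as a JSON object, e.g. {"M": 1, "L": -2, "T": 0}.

Write exponents as rows T,L / cols ℓ,g,f,ω,t,D,a:
  T: [ 0 -2 -1 -1  1  0 -2]
  L: [ 1  1  0  0  0  1  1]
  [T]: (2)·0+(-1)·-2+(2)·-1+(-1)·1+(1)·0+(1)·-2 = -3
  [L]: (2)·1+(-1)·1+(2)·0+(-1)·0+(1)·1+(1)·1 = 3
⇒ T^-3 L^3

{"T": -3, "L": 3}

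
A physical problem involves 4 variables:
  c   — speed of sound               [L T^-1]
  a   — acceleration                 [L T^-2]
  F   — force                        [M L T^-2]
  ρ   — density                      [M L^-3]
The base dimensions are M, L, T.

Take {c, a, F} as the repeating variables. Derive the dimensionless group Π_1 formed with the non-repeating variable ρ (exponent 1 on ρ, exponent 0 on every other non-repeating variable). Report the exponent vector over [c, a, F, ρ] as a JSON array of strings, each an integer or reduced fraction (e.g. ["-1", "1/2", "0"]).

Dimensional matrix (M×L×T by c×a×F×ρ):
  M: [ 0  0  1  1]
  L: [ 1  1  1 -3]
  T: [-1 -2 -2  0]
Row reduction gives pivot columns c,a,F; rank = 3
Pivot set = {c,a,F}, free = {ρ}
RREF:
  r0: [   1    0    0   -6]
  r1: [   0    1    0    2]
  r2: [   0    0    1    1]
Fix exponent of ρ at 1; solve each RREF row for its pivot's exponent:
  r0: exp(c) + (-6)·1 = 0 ⇒ exp(c) = 6
  r1: exp(a) + (2)·1 = 0 ⇒ exp(a) = -2
  r2: exp(F) + (1)·1 = 0 ⇒ exp(F) = -1
Π_1 = c^6 · a^-2 · F^-1 · ρ

["6", "-2", "-1", "1"]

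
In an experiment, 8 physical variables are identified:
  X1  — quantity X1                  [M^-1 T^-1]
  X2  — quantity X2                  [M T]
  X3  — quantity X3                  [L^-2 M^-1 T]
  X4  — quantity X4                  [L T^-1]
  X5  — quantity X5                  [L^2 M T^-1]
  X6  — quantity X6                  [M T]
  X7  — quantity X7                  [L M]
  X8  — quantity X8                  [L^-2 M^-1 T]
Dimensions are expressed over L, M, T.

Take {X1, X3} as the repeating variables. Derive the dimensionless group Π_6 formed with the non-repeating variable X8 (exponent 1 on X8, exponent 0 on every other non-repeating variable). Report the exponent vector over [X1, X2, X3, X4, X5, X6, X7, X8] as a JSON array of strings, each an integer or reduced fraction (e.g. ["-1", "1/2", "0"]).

Dimensional matrix (L×M×T by X1×X2×X3×X4×X5×X6×X7×X8):
  L: [ 0  0 -2  1  2  0  1 -2]
  M: [-1  1 -1  0  1  1  1 -1]
  T: [-1  1  1 -1 -1  1  0  1]
Echelon form has 2 nonzero rows (pivots: X1,X3)
Repeat: X1,X3; free: X2,X4,X5,X6,X7,X8
RREF:
  r0: [   1   -1    0  1/2    0   -1 -1/2    0]
  r1: [   0    0    1 -1/2   -1    0 -1/2    1]
  r2: [   0    0    0    0    0    0    0    0]
Fix exponent of X8 at 1, X2 at 0, X4 at 0, X5 at 0, X6 at 0, X7 at 0; solve each RREF row for its pivot's exponent:
  r0: exp(X1) + (0)·1 = 0 ⇒ exp(X1) = 0
  r1: exp(X3) + (1)·1 = 0 ⇒ exp(X3) = -1
Π_6 = X3^-1 · X8

["0", "0", "-1", "0", "0", "0", "0", "1"]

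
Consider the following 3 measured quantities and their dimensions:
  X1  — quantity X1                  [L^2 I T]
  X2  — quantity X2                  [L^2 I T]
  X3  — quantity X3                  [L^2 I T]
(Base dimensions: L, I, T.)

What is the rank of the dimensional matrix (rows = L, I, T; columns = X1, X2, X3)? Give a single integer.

Dimensional matrix (L×I×T by X1×X2×X3):
  L: [ 2  2  2]
  I: [ 1  1  1]
  T: [ 1  1  1]
Row reduction gives pivot columns X1; rank = 1

1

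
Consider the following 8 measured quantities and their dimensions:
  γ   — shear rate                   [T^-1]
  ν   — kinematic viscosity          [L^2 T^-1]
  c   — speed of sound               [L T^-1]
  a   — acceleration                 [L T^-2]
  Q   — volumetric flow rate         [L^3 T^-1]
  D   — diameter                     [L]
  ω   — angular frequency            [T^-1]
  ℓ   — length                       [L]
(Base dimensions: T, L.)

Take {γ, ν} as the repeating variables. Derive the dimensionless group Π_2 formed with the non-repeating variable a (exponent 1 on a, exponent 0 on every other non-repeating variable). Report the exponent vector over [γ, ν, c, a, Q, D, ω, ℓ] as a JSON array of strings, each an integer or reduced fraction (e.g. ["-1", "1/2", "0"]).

Exponent matrix [T,L] × [γ,ν,c,a,Q,D,ω,ℓ]:
  T: [-1 -1 -1 -2 -1  0 -1  0]
  L: [ 0  2  1  1  3  1  0  1]
RREF → pivots at {γ,ν} ⇒ r = 2
Repeat: γ,ν; free: c,a,Q,D,ω,ℓ
RREF:
  r0: [   1    0  1/2  3/2 -1/2 -1/2    1 -1/2]
  r1: [   0    1  1/2  1/2  3/2  1/2    0  1/2]
Fix exponent of a at 1, c at 0, Q at 0, D at 0, ω at 0, ℓ at 0; solve each RREF row for its pivot's exponent:
  r0: exp(γ) + (3/2)·1 = 0 ⇒ exp(γ) = -3/2
  r1: exp(ν) + (1/2)·1 = 0 ⇒ exp(ν) = -1/2
Π_2 = γ^(-3/2) · ν^(-1/2) · a

["-3/2", "-1/2", "0", "1", "0", "0", "0", "0"]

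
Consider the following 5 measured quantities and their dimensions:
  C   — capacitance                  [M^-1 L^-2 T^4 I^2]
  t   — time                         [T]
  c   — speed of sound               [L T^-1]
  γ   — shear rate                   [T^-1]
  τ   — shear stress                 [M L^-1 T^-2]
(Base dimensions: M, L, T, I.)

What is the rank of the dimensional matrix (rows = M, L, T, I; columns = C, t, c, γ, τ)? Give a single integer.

4

Exponent matrix [M,L,T,I] × [C,t,c,γ,τ]:
  M: [-1  0  0  0  1]
  L: [-2  0  1  0 -1]
  T: [ 4  1 -1 -1 -2]
  I: [ 2  0  0  0  0]
Echelon form has 4 nonzero rows (pivots: C,t,c,τ)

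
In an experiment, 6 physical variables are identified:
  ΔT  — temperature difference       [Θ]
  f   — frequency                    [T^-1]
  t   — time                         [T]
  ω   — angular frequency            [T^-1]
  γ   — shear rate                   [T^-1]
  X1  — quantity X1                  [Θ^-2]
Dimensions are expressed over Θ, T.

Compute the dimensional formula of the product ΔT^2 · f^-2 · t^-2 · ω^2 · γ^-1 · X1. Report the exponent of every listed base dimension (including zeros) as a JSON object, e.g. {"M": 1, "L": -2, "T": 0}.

{"Θ": 0, "T": -1}

Write exponents as rows Θ,T / cols ΔT,f,t,ω,γ,X1:
  Θ: [ 1  0  0  0  0 -2]
  T: [ 0 -1  1 -1 -1  0]
  [Θ]: (2)·1+(-2)·0+(-2)·0+(2)·0+(-1)·0+(1)·-2 = 0
  [T]: (2)·0+(-2)·-1+(-2)·1+(2)·-1+(-1)·-1+(1)·0 = -1
⇒ T^-1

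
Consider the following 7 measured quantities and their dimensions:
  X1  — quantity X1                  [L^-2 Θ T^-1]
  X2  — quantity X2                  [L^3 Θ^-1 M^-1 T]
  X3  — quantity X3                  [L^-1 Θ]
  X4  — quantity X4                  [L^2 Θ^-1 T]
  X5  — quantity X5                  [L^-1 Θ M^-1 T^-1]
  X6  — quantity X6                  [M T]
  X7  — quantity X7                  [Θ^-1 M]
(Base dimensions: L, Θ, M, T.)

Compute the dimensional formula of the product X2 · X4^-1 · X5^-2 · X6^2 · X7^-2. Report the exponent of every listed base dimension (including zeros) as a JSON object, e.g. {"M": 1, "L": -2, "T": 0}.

{"L": 3, "Θ": 0, "M": 1, "T": 4}

Write exponents as rows L,Θ,M,T / cols X1,X2,X3,X4,X5,X6,X7:
  L: [-2  3 -1  2 -1  0  0]
  Θ: [ 1 -1  1 -1  1  0 -1]
  M: [ 0 -1  0  0 -1  1  1]
  T: [-1  1  0  1 -1  1  0]
  [L]: (1)·3+(-1)·2+(-2)·-1+(2)·0+(-2)·0 = 3
  [Θ]: (1)·-1+(-1)·-1+(-2)·1+(2)·0+(-2)·-1 = 0
  [M]: (1)·-1+(-1)·0+(-2)·-1+(2)·1+(-2)·1 = 1
  [T]: (1)·1+(-1)·1+(-2)·-1+(2)·1+(-2)·0 = 4
⇒ L^3 M T^4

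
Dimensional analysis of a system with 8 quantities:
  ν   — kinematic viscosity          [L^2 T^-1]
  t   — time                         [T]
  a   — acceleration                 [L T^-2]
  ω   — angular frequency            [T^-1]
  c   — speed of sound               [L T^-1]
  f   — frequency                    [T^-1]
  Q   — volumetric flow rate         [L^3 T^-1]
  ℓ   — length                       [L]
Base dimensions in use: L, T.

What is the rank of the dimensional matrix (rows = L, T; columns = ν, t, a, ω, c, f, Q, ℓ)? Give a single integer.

2

Dimensional matrix (L×T by ν×t×a×ω×c×f×Q×ℓ):
  L: [ 2  0  1  0  1  0  3  1]
  T: [-1  1 -2 -1 -1 -1 -1  0]
Echelon form has 2 nonzero rows (pivots: ν,t)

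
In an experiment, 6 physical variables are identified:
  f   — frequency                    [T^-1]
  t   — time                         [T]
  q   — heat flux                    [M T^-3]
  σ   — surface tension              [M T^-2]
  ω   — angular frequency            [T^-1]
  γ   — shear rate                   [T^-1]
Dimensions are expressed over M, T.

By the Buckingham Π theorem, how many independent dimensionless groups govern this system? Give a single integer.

4

Exponent matrix [M,T] × [f,t,q,σ,ω,γ]:
  M: [ 0  0  1  1  0  0]
  T: [-1  1 -3 -2 -1 -1]
Echelon form has 2 nonzero rows (pivots: f,q)
Π count = n − r = 6 − 2 = 4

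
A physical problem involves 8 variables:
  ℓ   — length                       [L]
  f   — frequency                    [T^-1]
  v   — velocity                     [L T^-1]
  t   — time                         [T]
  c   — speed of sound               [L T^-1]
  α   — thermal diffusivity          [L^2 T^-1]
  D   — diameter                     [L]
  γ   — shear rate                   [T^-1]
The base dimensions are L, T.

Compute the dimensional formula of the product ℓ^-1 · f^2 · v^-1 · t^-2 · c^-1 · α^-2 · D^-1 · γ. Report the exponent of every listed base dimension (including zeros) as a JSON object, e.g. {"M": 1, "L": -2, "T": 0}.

{"L": -8, "T": -1}

Exponent matrix [L,T] × [ℓ,f,v,t,c,α,D,γ]:
  L: [ 1  0  1  0  1  2  1  0]
  T: [ 0 -1 -1  1 -1 -1  0 -1]
  [L]: (-1)·1+(2)·0+(-1)·1+(-2)·0+(-1)·1+(-2)·2+(-1)·1+(1)·0 = -8
  [T]: (-1)·0+(2)·-1+(-1)·-1+(-2)·1+(-1)·-1+(-2)·-1+(-1)·0+(1)·-1 = -1
⇒ L^-8 T^-1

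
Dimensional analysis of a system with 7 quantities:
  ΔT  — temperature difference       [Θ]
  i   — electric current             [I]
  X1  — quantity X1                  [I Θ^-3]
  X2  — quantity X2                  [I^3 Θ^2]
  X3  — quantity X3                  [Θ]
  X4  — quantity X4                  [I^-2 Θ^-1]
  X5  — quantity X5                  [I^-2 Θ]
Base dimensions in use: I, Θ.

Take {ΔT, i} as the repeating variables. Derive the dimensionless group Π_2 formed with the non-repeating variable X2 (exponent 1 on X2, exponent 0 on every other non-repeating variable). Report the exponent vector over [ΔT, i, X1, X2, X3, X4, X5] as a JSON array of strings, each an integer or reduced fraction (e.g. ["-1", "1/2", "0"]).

["-2", "-3", "0", "1", "0", "0", "0"]

Write exponents as rows I,Θ / cols ΔT,i,X1,X2,X3,X4,X5:
  I: [ 0  1  1  3  0 -2 -2]
  Θ: [ 1  0 -3  2  1 -1  1]
RREF → pivots at {ΔT,i} ⇒ r = 2
Pivot set = {ΔT,i}, free = {X1,X2,X3,X4,X5}
RREF:
  r0: [   1    0   -3    2    1   -1    1]
  r1: [   0    1    1    3    0   -2   -2]
Fix exponent of X2 at 1, X1 at 0, X3 at 0, X4 at 0, X5 at 0; solve each RREF row for its pivot's exponent:
  r0: exp(ΔT) + (2)·1 = 0 ⇒ exp(ΔT) = -2
  r1: exp(i) + (3)·1 = 0 ⇒ exp(i) = -3
Π_2 = ΔT^-2 · i^-3 · X2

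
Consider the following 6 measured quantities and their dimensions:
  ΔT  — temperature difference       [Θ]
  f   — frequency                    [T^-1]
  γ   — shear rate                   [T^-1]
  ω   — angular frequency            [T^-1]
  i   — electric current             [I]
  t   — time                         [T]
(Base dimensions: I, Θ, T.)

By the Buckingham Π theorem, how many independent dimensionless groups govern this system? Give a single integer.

3

Exponent matrix [I,Θ,T] × [ΔT,f,γ,ω,i,t]:
  I: [ 0  0  0  0  1  0]
  Θ: [ 1  0  0  0  0  0]
  T: [ 0 -1 -1 -1  0  1]
RREF → pivots at {ΔT,f,i} ⇒ r = 3
n=6, r=3 ⇒ 3 dimensionless groups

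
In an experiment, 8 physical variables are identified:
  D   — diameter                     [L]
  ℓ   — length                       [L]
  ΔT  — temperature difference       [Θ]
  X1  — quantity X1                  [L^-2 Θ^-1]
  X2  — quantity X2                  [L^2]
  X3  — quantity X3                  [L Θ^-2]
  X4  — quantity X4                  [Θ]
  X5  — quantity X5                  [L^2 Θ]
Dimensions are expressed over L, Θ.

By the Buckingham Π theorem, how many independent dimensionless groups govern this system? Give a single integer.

Dimensional matrix (L×Θ by D×ℓ×ΔT×X1×X2×X3×X4×X5):
  L: [ 1  1  0 -2  2  1  0  2]
  Θ: [ 0  0  1 -1  0 -2  1  1]
Row reduction gives pivot columns D,ΔT; rank = 2
Π count = n − r = 8 − 2 = 6

6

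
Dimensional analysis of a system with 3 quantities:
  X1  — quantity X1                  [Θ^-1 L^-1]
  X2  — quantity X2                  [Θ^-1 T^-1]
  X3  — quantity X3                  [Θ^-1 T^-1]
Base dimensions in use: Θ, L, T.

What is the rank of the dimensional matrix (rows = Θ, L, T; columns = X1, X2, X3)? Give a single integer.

Exponent matrix [Θ,L,T] × [X1,X2,X3]:
  Θ: [-1 -1 -1]
  L: [-1  0  0]
  T: [ 0 -1 -1]
Row reduction gives pivot columns X1,X2; rank = 2

2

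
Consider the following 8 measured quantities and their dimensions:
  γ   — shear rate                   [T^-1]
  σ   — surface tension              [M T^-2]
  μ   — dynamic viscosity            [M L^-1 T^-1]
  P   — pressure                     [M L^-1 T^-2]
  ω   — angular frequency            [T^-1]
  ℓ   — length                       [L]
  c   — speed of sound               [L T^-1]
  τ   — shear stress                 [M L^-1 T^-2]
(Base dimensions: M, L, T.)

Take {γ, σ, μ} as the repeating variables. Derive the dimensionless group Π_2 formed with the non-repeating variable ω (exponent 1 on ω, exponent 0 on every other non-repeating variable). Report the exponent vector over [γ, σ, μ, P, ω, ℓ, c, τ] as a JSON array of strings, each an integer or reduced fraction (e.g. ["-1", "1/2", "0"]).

Exponent matrix [M,L,T] × [γ,σ,μ,P,ω,ℓ,c,τ]:
  M: [ 0  1  1  1  0  0  0  1]
  L: [ 0  0 -1 -1  0  1  1 -1]
  T: [-1 -2 -1 -2 -1  0 -1 -2]
Echelon form has 3 nonzero rows (pivots: γ,σ,μ)
Repeat: γ,σ,μ; free: P,ω,ℓ,c,τ
RREF:
  r0: [   1    0    0    1    1   -1    0    1]
  r1: [   0    1    0    0    0    1    1    0]
  r2: [   0    0    1    1    0   -1   -1    1]
Fix exponent of ω at 1, P at 0, ℓ at 0, c at 0, τ at 0; solve each RREF row for its pivot's exponent:
  r0: exp(γ) + (1)·1 = 0 ⇒ exp(γ) = -1
  r1: exp(σ) + (0)·1 = 0 ⇒ exp(σ) = 0
  r2: exp(μ) + (0)·1 = 0 ⇒ exp(μ) = 0
Π_2 = γ^-1 · ω

["-1", "0", "0", "0", "1", "0", "0", "0"]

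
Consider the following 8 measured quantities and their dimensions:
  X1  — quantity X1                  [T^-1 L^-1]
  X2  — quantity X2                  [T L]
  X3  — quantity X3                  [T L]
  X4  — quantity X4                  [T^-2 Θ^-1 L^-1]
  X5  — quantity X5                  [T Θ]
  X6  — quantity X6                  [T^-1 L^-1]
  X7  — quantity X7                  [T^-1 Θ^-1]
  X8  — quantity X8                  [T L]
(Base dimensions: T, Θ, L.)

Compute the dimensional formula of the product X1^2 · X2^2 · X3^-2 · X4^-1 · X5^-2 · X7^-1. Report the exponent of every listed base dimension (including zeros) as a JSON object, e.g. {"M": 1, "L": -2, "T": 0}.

{"T": -1, "Θ": 0, "L": -1}

Write exponents as rows T,Θ,L / cols X1,X2,X3,X4,X5,X6,X7,X8:
  T: [-1  1  1 -2  1 -1 -1  1]
  Θ: [ 0  0  0 -1  1  0 -1  0]
  L: [-1  1  1 -1  0 -1  0  1]
  [T]: (2)·-1+(2)·1+(-2)·1+(-1)·-2+(-2)·1+(-1)·-1 = -1
  [Θ]: (2)·0+(2)·0+(-2)·0+(-1)·-1+(-2)·1+(-1)·-1 = 0
  [L]: (2)·-1+(2)·1+(-2)·1+(-1)·-1+(-2)·0+(-1)·0 = -1
⇒ T^-1 L^-1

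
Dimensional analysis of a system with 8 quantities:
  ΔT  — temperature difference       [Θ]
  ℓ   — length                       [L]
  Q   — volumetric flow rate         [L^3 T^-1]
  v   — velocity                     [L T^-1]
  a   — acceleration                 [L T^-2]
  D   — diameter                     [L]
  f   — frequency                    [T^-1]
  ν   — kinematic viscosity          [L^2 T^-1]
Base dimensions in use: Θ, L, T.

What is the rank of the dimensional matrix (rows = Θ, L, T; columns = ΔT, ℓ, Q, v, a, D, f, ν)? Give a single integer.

3

Dimensional matrix (Θ×L×T by ΔT×ℓ×Q×v×a×D×f×ν):
  Θ: [ 1  0  0  0  0  0  0  0]
  L: [ 0  1  3  1  1  1  0  2]
  T: [ 0  0 -1 -1 -2  0 -1 -1]
Echelon form has 3 nonzero rows (pivots: ΔT,ℓ,Q)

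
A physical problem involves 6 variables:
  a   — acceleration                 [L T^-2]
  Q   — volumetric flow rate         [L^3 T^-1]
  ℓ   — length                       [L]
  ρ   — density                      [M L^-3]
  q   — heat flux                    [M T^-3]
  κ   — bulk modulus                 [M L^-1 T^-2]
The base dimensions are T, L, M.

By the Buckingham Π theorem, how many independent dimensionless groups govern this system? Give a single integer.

Exponent matrix [T,L,M] × [a,Q,ℓ,ρ,q,κ]:
  T: [-2 -1  0  0 -3 -2]
  L: [ 1  3  1 -3  0 -1]
  M: [ 0  0  0  1  1  1]
Echelon form has 3 nonzero rows (pivots: a,Q,ρ)
n=6, r=3 ⇒ 3 dimensionless groups

3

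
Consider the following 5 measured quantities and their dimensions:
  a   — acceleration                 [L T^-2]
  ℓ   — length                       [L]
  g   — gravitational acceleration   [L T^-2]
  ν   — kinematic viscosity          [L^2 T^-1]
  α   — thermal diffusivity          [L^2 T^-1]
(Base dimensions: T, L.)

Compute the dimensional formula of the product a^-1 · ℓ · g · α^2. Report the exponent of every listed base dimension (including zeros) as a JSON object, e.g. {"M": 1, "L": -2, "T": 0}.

Dimensional matrix (T×L by a×ℓ×g×ν×α):
  T: [-2  0 -2 -1 -1]
  L: [ 1  1  1  2  2]
  [T]: (-1)·-2+(1)·0+(1)·-2+(2)·-1 = -2
  [L]: (-1)·1+(1)·1+(1)·1+(2)·2 = 5
⇒ T^-2 L^5

{"T": -2, "L": 5}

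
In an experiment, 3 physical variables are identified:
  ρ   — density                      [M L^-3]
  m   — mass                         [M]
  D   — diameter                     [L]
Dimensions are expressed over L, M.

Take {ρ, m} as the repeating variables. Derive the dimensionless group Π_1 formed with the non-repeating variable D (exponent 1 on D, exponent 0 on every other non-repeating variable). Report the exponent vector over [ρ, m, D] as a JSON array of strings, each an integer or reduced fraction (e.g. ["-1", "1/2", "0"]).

["1/3", "-1/3", "1"]

Dimensional matrix (L×M by ρ×m×D):
  L: [-3  0  1]
  M: [ 1  1  0]
Row reduction gives pivot columns ρ,m; rank = 2
Repeat: ρ,m; free: D
RREF:
  r0: [   1    0 -1/3]
  r1: [   0    1  1/3]
Fix exponent of D at 1; solve each RREF row for its pivot's exponent:
  r0: exp(ρ) + (-1/3)·1 = 0 ⇒ exp(ρ) = 1/3
  r1: exp(m) + (1/3)·1 = 0 ⇒ exp(m) = -1/3
Π_1 = ρ^(1/3) · m^(-1/3) · D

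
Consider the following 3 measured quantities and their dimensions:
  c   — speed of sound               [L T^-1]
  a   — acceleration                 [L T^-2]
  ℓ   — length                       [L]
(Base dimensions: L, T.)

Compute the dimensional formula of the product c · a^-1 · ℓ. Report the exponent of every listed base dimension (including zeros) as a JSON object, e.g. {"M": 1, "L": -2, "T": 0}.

Write exponents as rows L,T / cols c,a,ℓ:
  L: [ 1  1  1]
  T: [-1 -2  0]
  [L]: (1)·1+(-1)·1+(1)·1 = 1
  [T]: (1)·-1+(-1)·-2+(1)·0 = 1
⇒ L T

{"L": 1, "T": 1}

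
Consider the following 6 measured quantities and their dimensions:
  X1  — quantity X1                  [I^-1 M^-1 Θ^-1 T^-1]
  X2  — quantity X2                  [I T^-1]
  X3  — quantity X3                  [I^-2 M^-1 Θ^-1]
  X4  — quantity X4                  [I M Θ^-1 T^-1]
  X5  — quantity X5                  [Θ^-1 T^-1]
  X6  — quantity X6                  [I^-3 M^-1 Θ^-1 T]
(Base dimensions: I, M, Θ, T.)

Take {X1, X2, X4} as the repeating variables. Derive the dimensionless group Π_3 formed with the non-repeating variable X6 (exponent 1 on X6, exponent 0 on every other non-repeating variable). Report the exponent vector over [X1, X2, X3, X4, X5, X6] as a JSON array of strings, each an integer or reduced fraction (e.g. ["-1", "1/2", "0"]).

["-1", "2", "0", "0", "0", "1"]

Write exponents as rows I,M,Θ,T / cols X1,X2,X3,X4,X5,X6:
  I: [-1  1 -2  1  0 -3]
  M: [-1  0 -1  1  0 -1]
  Θ: [-1  0 -1 -1 -1 -1]
  T: [-1 -1  0 -1 -1  1]
Row reduction gives pivot columns X1,X2,X4; rank = 3
Pivot set = {X1,X2,X4}, free = {X3,X5,X6}
RREF:
  r0: [   1    0    1    0  1/2    1]
  r1: [   0    1   -1    0    0   -2]
  r2: [   0    0    0    1  1/2    0]
  r3: [   0    0    0    0    0    0]
Fix exponent of X6 at 1, X3 at 0, X5 at 0; solve each RREF row for its pivot's exponent:
  r0: exp(X1) + (1)·1 = 0 ⇒ exp(X1) = -1
  r1: exp(X2) + (-2)·1 = 0 ⇒ exp(X2) = 2
  r2: exp(X4) + (0)·1 = 0 ⇒ exp(X4) = 0
Π_3 = X1^-1 · X2^2 · X6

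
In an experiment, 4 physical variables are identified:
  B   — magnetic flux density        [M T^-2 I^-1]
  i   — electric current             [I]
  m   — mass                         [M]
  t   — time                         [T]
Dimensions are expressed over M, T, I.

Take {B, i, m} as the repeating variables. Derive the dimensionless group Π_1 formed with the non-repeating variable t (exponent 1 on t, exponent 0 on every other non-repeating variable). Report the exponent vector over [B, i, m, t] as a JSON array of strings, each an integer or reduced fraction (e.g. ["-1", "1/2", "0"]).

Dimensional matrix (M×T×I by B×i×m×t):
  M: [ 1  0  1  0]
  T: [-2  0  0  1]
  I: [-1  1  0  0]
Row reduction gives pivot columns B,i,m; rank = 3
Repeat: B,i,m; free: t
RREF:
  r0: [   1    0    0 -1/2]
  r1: [   0    1    0 -1/2]
  r2: [   0    0    1  1/2]
Fix exponent of t at 1; solve each RREF row for its pivot's exponent:
  r0: exp(B) + (-1/2)·1 = 0 ⇒ exp(B) = 1/2
  r1: exp(i) + (-1/2)·1 = 0 ⇒ exp(i) = 1/2
  r2: exp(m) + (1/2)·1 = 0 ⇒ exp(m) = -1/2
Π_1 = B^(1/2) · i^(1/2) · m^(-1/2) · t

["1/2", "1/2", "-1/2", "1"]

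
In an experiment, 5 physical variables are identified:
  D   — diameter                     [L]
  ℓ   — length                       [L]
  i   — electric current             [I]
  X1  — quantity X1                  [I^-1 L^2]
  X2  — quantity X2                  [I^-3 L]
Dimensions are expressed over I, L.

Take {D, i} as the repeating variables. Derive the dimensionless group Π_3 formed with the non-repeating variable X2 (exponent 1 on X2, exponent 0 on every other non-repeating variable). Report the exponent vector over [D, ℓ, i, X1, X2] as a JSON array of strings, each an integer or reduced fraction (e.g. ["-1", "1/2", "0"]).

Exponent matrix [I,L] × [D,ℓ,i,X1,X2]:
  I: [ 0  0  1 -1 -3]
  L: [ 1  1  0  2  1]
Echelon form has 2 nonzero rows (pivots: D,i)
Repeat: D,i; free: ℓ,X1,X2
RREF:
  r0: [   1    1    0    2    1]
  r1: [   0    0    1   -1   -3]
Fix exponent of X2 at 1, ℓ at 0, X1 at 0; solve each RREF row for its pivot's exponent:
  r0: exp(D) + (1)·1 = 0 ⇒ exp(D) = -1
  r1: exp(i) + (-3)·1 = 0 ⇒ exp(i) = 3
Π_3 = D^-1 · i^3 · X2

["-1", "0", "3", "0", "1"]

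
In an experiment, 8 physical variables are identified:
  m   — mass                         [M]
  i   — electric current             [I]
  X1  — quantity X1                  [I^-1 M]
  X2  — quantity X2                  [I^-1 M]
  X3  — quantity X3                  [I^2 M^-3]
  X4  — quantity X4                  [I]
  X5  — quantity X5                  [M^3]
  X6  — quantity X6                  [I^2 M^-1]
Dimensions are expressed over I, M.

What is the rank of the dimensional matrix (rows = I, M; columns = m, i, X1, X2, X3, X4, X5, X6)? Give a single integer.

Exponent matrix [I,M] × [m,i,X1,X2,X3,X4,X5,X6]:
  I: [ 0  1 -1 -1  2  1  0  2]
  M: [ 1  0  1  1 -3  0  3 -1]
Echelon form has 2 nonzero rows (pivots: m,i)

2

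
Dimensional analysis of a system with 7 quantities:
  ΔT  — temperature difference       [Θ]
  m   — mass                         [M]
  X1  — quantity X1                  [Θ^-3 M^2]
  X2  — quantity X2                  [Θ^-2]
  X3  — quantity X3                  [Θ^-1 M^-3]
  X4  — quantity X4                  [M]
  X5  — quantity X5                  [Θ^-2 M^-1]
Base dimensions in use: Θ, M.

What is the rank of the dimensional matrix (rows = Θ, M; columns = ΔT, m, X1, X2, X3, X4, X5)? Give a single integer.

Dimensional matrix (Θ×M by ΔT×m×X1×X2×X3×X4×X5):
  Θ: [ 1  0 -3 -2 -1  0 -2]
  M: [ 0  1  2  0 -3  1 -1]
Echelon form has 2 nonzero rows (pivots: ΔT,m)

2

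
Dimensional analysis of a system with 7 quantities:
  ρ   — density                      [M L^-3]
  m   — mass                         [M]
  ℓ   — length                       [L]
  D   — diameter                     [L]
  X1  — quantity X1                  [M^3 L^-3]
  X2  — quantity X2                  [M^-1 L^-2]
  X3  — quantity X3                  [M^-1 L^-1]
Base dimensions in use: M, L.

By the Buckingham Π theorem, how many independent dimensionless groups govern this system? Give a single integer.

Exponent matrix [M,L] × [ρ,m,ℓ,D,X1,X2,X3]:
  M: [ 1  1  0  0  3 -1 -1]
  L: [-3  0  1  1 -3 -2 -1]
RREF → pivots at {ρ,m} ⇒ r = 2
n=7, r=2 ⇒ 5 dimensionless groups

5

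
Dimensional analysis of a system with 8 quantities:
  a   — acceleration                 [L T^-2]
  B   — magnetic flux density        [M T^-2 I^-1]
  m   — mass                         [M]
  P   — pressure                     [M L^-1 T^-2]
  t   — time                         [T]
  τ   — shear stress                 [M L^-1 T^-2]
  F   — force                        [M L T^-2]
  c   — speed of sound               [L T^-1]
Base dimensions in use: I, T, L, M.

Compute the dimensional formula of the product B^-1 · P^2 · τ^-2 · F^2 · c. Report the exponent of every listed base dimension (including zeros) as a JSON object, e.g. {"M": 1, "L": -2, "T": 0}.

Exponent matrix [I,T,L,M] × [a,B,m,P,t,τ,F,c]:
  I: [ 0 -1  0  0  0  0  0  0]
  T: [-2 -2  0 -2  1 -2 -2 -1]
  L: [ 1  0  0 -1  0 -1  1  1]
  M: [ 0  1  1  1  0  1  1  0]
  [I]: (-1)·-1+(2)·0+(-2)·0+(2)·0+(1)·0 = 1
  [T]: (-1)·-2+(2)·-2+(-2)·-2+(2)·-2+(1)·-1 = -3
  [L]: (-1)·0+(2)·-1+(-2)·-1+(2)·1+(1)·1 = 3
  [M]: (-1)·1+(2)·1+(-2)·1+(2)·1+(1)·0 = 1
⇒ I T^-3 L^3 M

{"I": 1, "T": -3, "L": 3, "M": 1}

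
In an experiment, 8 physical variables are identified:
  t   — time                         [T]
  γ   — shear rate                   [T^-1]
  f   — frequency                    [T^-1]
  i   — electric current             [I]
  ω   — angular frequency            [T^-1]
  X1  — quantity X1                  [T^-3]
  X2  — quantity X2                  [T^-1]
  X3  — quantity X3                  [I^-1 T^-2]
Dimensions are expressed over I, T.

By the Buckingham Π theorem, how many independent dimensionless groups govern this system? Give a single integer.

6

Dimensional matrix (I×T by t×γ×f×i×ω×X1×X2×X3):
  I: [ 0  0  0  1  0  0  0 -1]
  T: [ 1 -1 -1  0 -1 -3 -1 -2]
Echelon form has 2 nonzero rows (pivots: t,i)
Π count = n − r = 8 − 2 = 6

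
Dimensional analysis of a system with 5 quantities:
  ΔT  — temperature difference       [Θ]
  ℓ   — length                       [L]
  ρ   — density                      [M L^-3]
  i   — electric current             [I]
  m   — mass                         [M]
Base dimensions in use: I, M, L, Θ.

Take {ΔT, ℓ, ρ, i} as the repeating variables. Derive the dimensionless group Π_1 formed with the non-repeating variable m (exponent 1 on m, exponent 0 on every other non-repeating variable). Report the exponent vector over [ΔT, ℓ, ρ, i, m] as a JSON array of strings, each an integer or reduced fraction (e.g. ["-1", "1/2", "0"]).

["0", "-3", "-1", "0", "1"]

Write exponents as rows I,M,L,Θ / cols ΔT,ℓ,ρ,i,m:
  I: [ 0  0  0  1  0]
  M: [ 0  0  1  0  1]
  L: [ 0  1 -3  0  0]
  Θ: [ 1  0  0  0  0]
Echelon form has 4 nonzero rows (pivots: ΔT,ℓ,ρ,i)
Repeat: ΔT,ℓ,ρ,i; free: m
RREF:
  r0: [   1    0    0    0    0]
  r1: [   0    1    0    0    3]
  r2: [   0    0    1    0    1]
  r3: [   0    0    0    1    0]
Fix exponent of m at 1; solve each RREF row for its pivot's exponent:
  r0: exp(ΔT) + (0)·1 = 0 ⇒ exp(ΔT) = 0
  r1: exp(ℓ) + (3)·1 = 0 ⇒ exp(ℓ) = -3
  r2: exp(ρ) + (1)·1 = 0 ⇒ exp(ρ) = -1
  r3: exp(i) + (0)·1 = 0 ⇒ exp(i) = 0
Π_1 = ℓ^-3 · ρ^-1 · m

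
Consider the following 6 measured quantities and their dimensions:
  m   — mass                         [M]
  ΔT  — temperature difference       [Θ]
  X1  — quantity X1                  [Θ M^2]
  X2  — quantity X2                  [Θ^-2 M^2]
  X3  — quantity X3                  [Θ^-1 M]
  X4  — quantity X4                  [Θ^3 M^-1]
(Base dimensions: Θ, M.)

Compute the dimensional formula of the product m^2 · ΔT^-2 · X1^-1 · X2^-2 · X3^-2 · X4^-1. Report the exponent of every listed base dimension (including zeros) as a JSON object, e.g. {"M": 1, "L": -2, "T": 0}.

Write exponents as rows Θ,M / cols m,ΔT,X1,X2,X3,X4:
  Θ: [ 0  1  1 -2 -1  3]
  M: [ 1  0  2  2  1 -1]
  [Θ]: (2)·0+(-2)·1+(-1)·1+(-2)·-2+(-2)·-1+(-1)·3 = 0
  [M]: (2)·1+(-2)·0+(-1)·2+(-2)·2+(-2)·1+(-1)·-1 = -5
⇒ M^-5

{"Θ": 0, "M": -5}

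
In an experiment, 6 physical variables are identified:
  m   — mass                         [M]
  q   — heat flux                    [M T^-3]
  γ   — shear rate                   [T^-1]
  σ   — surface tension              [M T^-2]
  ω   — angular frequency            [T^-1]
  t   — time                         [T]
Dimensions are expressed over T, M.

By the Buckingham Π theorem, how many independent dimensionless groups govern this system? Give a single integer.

4

Dimensional matrix (T×M by m×q×γ×σ×ω×t):
  T: [ 0 -3 -1 -2 -1  1]
  M: [ 1  1  0  1  0  0]
RREF → pivots at {m,q} ⇒ r = 2
Π count = n − r = 6 − 2 = 4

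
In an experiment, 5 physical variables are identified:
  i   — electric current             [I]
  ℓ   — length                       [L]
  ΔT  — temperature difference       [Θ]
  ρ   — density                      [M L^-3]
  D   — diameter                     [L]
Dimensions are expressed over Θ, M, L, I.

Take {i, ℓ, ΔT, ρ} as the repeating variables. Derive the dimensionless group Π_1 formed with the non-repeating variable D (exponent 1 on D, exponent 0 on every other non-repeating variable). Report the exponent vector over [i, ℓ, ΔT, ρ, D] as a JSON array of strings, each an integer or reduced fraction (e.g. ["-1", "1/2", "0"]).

Dimensional matrix (Θ×M×L×I by i×ℓ×ΔT×ρ×D):
  Θ: [ 0  0  1  0  0]
  M: [ 0  0  0  1  0]
  L: [ 0  1  0 -3  1]
  I: [ 1  0  0  0  0]
Row reduction gives pivot columns i,ℓ,ΔT,ρ; rank = 4
Repeat: i,ℓ,ΔT,ρ; free: D
RREF:
  r0: [   1    0    0    0    0]
  r1: [   0    1    0    0    1]
  r2: [   0    0    1    0    0]
  r3: [   0    0    0    1    0]
Fix exponent of D at 1; solve each RREF row for its pivot's exponent:
  r0: exp(i) + (0)·1 = 0 ⇒ exp(i) = 0
  r1: exp(ℓ) + (1)·1 = 0 ⇒ exp(ℓ) = -1
  r2: exp(ΔT) + (0)·1 = 0 ⇒ exp(ΔT) = 0
  r3: exp(ρ) + (0)·1 = 0 ⇒ exp(ρ) = 0
Π_1 = ℓ^-1 · D

["0", "-1", "0", "0", "1"]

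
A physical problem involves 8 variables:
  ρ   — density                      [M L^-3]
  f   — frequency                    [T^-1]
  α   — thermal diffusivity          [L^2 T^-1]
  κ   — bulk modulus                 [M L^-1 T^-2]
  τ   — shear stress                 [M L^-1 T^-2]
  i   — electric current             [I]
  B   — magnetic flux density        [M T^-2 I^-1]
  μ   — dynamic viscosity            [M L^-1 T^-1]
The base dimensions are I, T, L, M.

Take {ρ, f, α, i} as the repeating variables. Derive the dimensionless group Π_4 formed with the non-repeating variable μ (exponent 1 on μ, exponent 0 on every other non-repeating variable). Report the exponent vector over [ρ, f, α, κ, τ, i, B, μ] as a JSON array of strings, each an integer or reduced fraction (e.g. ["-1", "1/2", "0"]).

["-1", "0", "-1", "0", "0", "0", "0", "1"]

Exponent matrix [I,T,L,M] × [ρ,f,α,κ,τ,i,B,μ]:
  I: [ 0  0  0  0  0  1 -1  0]
  T: [ 0 -1 -1 -2 -2  0 -2 -1]
  L: [-3  0  2 -1 -1  0  0 -1]
  M: [ 1  0  0  1  1  0  1  1]
RREF → pivots at {ρ,f,α,i} ⇒ r = 4
Repeat: ρ,f,α,i; free: κ,τ,B,μ
RREF:
  r0: [   1    0    0    1    1    0    1    1]
  r1: [   0    1    0    1    1    0  1/2    0]
  r2: [   0    0    1    1    1    0  3/2    1]
  r3: [   0    0    0    0    0    1   -1    0]
Fix exponent of μ at 1, κ at 0, τ at 0, B at 0; solve each RREF row for its pivot's exponent:
  r0: exp(ρ) + (1)·1 = 0 ⇒ exp(ρ) = -1
  r1: exp(f) + (0)·1 = 0 ⇒ exp(f) = 0
  r2: exp(α) + (1)·1 = 0 ⇒ exp(α) = -1
  r3: exp(i) + (0)·1 = 0 ⇒ exp(i) = 0
Π_4 = ρ^-1 · α^-1 · μ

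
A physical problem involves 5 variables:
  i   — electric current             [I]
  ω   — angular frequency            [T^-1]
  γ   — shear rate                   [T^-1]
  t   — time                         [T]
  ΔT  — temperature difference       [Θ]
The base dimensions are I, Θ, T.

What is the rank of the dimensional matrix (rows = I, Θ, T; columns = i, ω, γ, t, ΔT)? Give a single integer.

3

Dimensional matrix (I×Θ×T by i×ω×γ×t×ΔT):
  I: [ 1  0  0  0  0]
  Θ: [ 0  0  0  0  1]
  T: [ 0 -1 -1  1  0]
RREF → pivots at {i,ω,ΔT} ⇒ r = 3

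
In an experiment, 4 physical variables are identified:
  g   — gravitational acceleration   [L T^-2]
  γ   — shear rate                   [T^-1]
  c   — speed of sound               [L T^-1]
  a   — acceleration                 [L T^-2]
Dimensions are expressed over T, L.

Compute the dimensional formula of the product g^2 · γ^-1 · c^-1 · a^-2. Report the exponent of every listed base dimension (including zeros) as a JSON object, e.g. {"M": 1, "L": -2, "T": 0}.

{"T": 2, "L": -1}

Write exponents as rows T,L / cols g,γ,c,a:
  T: [-2 -1 -1 -2]
  L: [ 1  0  1  1]
  [T]: (2)·-2+(-1)·-1+(-1)·-1+(-2)·-2 = 2
  [L]: (2)·1+(-1)·0+(-1)·1+(-2)·1 = -1
⇒ T^2 L^-1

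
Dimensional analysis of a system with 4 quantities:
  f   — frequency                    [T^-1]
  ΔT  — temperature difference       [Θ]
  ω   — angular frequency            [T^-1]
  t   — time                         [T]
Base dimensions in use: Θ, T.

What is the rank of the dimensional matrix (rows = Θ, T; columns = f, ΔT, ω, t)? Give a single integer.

2

Dimensional matrix (Θ×T by f×ΔT×ω×t):
  Θ: [ 0  1  0  0]
  T: [-1  0 -1  1]
Row reduction gives pivot columns f,ΔT; rank = 2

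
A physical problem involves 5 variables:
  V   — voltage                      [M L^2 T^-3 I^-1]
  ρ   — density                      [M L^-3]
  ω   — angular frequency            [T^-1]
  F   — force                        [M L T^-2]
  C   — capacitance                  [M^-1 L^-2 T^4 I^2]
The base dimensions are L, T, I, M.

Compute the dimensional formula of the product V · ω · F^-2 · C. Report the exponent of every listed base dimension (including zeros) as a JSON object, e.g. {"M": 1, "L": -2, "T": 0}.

{"L": -2, "T": 4, "I": 1, "M": -2}

Exponent matrix [L,T,I,M] × [V,ρ,ω,F,C]:
  L: [ 2 -3  0  1 -2]
  T: [-3  0 -1 -2  4]
  I: [-1  0  0  0  2]
  M: [ 1  1  0  1 -1]
  [L]: (1)·2+(1)·0+(-2)·1+(1)·-2 = -2
  [T]: (1)·-3+(1)·-1+(-2)·-2+(1)·4 = 4
  [I]: (1)·-1+(1)·0+(-2)·0+(1)·2 = 1
  [M]: (1)·1+(1)·0+(-2)·1+(1)·-1 = -2
⇒ L^-2 T^4 I M^-2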